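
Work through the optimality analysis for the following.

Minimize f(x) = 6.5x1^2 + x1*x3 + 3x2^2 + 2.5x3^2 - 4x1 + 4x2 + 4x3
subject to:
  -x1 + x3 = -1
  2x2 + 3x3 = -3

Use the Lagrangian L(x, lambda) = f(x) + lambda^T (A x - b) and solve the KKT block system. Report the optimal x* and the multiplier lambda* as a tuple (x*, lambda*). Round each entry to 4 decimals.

Form the Lagrangian:
  L(x, lambda) = (1/2) x^T Q x + c^T x + lambda^T (A x - b)
Stationarity (grad_x L = 0): Q x + c + A^T lambda = 0.
Primal feasibility: A x = b.

This gives the KKT block system:
  [ Q   A^T ] [ x     ]   [-c ]
  [ A    0  ] [ lambda ] = [ b ]

Solving the linear system:
  x*      = (0.3582, -0.5373, -0.6418)
  lambda* = (0.0149, -0.3881)
  f(x*)   = -3.6493

x* = (0.3582, -0.5373, -0.6418), lambda* = (0.0149, -0.3881)


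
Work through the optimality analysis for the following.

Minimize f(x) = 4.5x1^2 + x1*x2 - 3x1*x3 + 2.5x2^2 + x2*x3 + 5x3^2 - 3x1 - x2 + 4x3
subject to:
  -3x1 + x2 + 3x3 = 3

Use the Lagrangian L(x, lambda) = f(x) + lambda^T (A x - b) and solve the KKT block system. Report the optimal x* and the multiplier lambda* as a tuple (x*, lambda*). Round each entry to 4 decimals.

Form the Lagrangian:
  L(x, lambda) = (1/2) x^T Q x + c^T x + lambda^T (A x - b)
Stationarity (grad_x L = 0): Q x + c + A^T lambda = 0.
Primal feasibility: A x = b.

This gives the KKT block system:
  [ Q   A^T ] [ x     ]   [-c ]
  [ A    0  ] [ lambda ] = [ b ]

Solving the linear system:
  x*      = (-0.5943, 0.8208, 0.1321)
  lambda* = (-2.6415)
  f(x*)   = 4.7075

x* = (-0.5943, 0.8208, 0.1321), lambda* = (-2.6415)


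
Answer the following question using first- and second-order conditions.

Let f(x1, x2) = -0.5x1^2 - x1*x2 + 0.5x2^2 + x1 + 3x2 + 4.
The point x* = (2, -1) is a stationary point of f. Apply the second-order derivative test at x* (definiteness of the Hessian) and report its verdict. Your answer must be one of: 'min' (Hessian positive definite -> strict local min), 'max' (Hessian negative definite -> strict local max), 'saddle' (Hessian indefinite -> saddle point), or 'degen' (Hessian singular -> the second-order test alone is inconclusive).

Compute the Hessian H = grad^2 f:
  H = [[-1, -1], [-1, 1]]
Verify stationarity: grad f(x*) = H x* + g = (0, 0).
Eigenvalues of H: -1.4142, 1.4142.
Eigenvalues have mixed signs, so H is indefinite -> x* is a saddle point.

saddle


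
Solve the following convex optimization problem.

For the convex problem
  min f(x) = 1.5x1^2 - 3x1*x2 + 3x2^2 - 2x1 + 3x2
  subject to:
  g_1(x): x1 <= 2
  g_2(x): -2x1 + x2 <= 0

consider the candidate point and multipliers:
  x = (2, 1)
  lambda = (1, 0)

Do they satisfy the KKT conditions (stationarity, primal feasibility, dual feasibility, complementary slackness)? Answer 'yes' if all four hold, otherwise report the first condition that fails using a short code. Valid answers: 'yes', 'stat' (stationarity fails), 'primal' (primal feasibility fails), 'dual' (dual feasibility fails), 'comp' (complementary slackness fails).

Gradient of f: grad f(x) = Q x + c = (1, 3)
Constraint values g_i(x) = a_i^T x - b_i:
  g_1((2, 1)) = 0
  g_2((2, 1)) = -3
Stationarity residual: grad f(x) + sum_i lambda_i a_i = (2, 3)
  -> stationarity FAILS
Primal feasibility (all g_i <= 0): OK
Dual feasibility (all lambda_i >= 0): OK
Complementary slackness (lambda_i * g_i(x) = 0 for all i): OK

Verdict: the first failing condition is stationarity -> stat.

stat


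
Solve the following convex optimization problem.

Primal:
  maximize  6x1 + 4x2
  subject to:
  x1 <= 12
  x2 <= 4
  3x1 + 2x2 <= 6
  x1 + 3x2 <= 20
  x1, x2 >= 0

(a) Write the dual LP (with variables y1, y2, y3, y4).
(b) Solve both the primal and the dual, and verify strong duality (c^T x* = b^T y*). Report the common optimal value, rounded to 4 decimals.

The standard primal-dual pair for 'max c^T x s.t. A x <= b, x >= 0' is:
  Dual:  min b^T y  s.t.  A^T y >= c,  y >= 0.

So the dual LP is:
  minimize  12y1 + 4y2 + 6y3 + 20y4
  subject to:
    y1 + 3y3 + y4 >= 6
    y2 + 2y3 + 3y4 >= 4
    y1, y2, y3, y4 >= 0

Solving the primal: x* = (2, 0).
  primal value c^T x* = 12.
Solving the dual: y* = (0, 0, 2, 0).
  dual value b^T y* = 12.
Strong duality: c^T x* = b^T y*. Confirmed.

12


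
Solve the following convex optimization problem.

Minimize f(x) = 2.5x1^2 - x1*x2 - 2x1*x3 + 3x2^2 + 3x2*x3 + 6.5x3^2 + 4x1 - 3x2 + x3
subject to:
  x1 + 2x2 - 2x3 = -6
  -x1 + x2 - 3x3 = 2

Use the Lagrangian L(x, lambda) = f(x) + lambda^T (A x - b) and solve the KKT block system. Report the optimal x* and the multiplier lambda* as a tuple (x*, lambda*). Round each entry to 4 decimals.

Form the Lagrangian:
  L(x, lambda) = (1/2) x^T Q x + c^T x + lambda^T (A x - b)
Stationarity (grad_x L = 0): Q x + c + A^T lambda = 0.
Primal feasibility: A x = b.

This gives the KKT block system:
  [ Q   A^T ] [ x     ]   [-c ]
  [ A    0  ] [ lambda ] = [ b ]

Solving the linear system:
  x*      = (-3.1962, -1.5048, -0.1029)
  lambda* = (6.4705, -3.8)
  f(x*)   = 19.0248

x* = (-3.1962, -1.5048, -0.1029), lambda* = (6.4705, -3.8)


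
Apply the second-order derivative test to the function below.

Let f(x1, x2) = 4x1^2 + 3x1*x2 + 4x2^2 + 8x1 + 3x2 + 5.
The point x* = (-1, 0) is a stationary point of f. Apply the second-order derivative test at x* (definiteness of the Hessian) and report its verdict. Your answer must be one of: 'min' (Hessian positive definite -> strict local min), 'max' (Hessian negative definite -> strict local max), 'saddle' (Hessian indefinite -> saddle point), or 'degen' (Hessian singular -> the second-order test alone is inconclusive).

Compute the Hessian H = grad^2 f:
  H = [[8, 3], [3, 8]]
Verify stationarity: grad f(x*) = H x* + g = (0, 0).
Eigenvalues of H: 5, 11.
Both eigenvalues > 0, so H is positive definite -> x* is a strict local min.

min


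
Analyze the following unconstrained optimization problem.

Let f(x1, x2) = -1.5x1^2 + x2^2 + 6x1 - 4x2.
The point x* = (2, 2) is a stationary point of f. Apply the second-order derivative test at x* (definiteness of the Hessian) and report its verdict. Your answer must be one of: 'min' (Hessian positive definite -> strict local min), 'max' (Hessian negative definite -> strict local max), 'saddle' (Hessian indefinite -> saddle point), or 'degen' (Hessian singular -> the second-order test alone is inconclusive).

Compute the Hessian H = grad^2 f:
  H = [[-3, 0], [0, 2]]
Verify stationarity: grad f(x*) = H x* + g = (0, 0).
Eigenvalues of H: -3, 2.
Eigenvalues have mixed signs, so H is indefinite -> x* is a saddle point.

saddle


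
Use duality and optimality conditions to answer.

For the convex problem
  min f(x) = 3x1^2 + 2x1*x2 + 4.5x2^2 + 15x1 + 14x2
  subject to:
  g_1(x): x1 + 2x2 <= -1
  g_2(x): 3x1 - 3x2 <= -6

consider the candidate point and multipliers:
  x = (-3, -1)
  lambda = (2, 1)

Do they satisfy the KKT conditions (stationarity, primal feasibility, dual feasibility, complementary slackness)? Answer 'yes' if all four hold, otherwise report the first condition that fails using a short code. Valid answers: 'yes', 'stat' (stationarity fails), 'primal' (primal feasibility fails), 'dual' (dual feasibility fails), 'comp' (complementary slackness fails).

Gradient of f: grad f(x) = Q x + c = (-5, -1)
Constraint values g_i(x) = a_i^T x - b_i:
  g_1((-3, -1)) = -4
  g_2((-3, -1)) = 0
Stationarity residual: grad f(x) + sum_i lambda_i a_i = (0, 0)
  -> stationarity OK
Primal feasibility (all g_i <= 0): OK
Dual feasibility (all lambda_i >= 0): OK
Complementary slackness (lambda_i * g_i(x) = 0 for all i): FAILS

Verdict: the first failing condition is complementary_slackness -> comp.

comp


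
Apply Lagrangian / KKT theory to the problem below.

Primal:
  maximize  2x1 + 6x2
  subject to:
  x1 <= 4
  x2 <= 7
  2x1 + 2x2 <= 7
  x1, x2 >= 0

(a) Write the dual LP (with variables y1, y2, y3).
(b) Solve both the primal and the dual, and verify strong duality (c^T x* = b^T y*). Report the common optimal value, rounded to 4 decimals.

The standard primal-dual pair for 'max c^T x s.t. A x <= b, x >= 0' is:
  Dual:  min b^T y  s.t.  A^T y >= c,  y >= 0.

So the dual LP is:
  minimize  4y1 + 7y2 + 7y3
  subject to:
    y1 + 2y3 >= 2
    y2 + 2y3 >= 6
    y1, y2, y3 >= 0

Solving the primal: x* = (0, 3.5).
  primal value c^T x* = 21.
Solving the dual: y* = (0, 0, 3).
  dual value b^T y* = 21.
Strong duality: c^T x* = b^T y*. Confirmed.

21


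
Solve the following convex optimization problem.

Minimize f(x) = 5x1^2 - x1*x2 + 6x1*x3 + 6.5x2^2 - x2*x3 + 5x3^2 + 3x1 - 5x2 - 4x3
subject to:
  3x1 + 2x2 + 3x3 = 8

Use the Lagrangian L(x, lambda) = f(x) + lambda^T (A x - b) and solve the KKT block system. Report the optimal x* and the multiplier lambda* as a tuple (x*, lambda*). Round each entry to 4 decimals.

Form the Lagrangian:
  L(x, lambda) = (1/2) x^T Q x + c^T x + lambda^T (A x - b)
Stationarity (grad_x L = 0): Q x + c + A^T lambda = 0.
Primal feasibility: A x = b.

This gives the KKT block system:
  [ Q   A^T ] [ x     ]   [-c ]
  [ A    0  ] [ lambda ] = [ b ]

Solving the linear system:
  x*      = (0.0567, 1.205, 1.8067)
  lambda* = (-4.4006)
  f(x*)   = 11.0617

x* = (0.0567, 1.205, 1.8067), lambda* = (-4.4006)


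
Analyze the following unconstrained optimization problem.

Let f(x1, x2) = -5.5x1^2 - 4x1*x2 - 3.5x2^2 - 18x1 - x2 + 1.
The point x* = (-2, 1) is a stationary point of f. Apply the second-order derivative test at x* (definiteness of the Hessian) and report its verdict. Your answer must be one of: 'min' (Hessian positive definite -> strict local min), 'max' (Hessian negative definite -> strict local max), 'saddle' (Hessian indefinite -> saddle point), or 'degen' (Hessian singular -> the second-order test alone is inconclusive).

Compute the Hessian H = grad^2 f:
  H = [[-11, -4], [-4, -7]]
Verify stationarity: grad f(x*) = H x* + g = (0, 0).
Eigenvalues of H: -13.4721, -4.5279.
Both eigenvalues < 0, so H is negative definite -> x* is a strict local max.

max


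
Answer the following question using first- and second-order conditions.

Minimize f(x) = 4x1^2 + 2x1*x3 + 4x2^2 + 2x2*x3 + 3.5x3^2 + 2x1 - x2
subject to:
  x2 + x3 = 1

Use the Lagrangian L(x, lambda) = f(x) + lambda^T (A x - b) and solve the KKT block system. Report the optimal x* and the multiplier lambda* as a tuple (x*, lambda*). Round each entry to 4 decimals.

Form the Lagrangian:
  L(x, lambda) = (1/2) x^T Q x + c^T x + lambda^T (A x - b)
Stationarity (grad_x L = 0): Q x + c + A^T lambda = 0.
Primal feasibility: A x = b.

This gives the KKT block system:
  [ Q   A^T ] [ x     ]   [-c ]
  [ A    0  ] [ lambda ] = [ b ]

Solving the linear system:
  x*      = (-0.381, 0.4762, 0.5238)
  lambda* = (-3.8571)
  f(x*)   = 1.3095

x* = (-0.381, 0.4762, 0.5238), lambda* = (-3.8571)


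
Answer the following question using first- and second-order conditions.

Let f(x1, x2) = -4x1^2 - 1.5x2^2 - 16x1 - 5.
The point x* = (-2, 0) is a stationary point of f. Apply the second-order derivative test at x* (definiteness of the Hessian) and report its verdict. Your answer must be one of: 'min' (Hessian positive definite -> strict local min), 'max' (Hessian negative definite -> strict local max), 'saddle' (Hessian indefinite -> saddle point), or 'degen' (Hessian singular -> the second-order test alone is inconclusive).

Compute the Hessian H = grad^2 f:
  H = [[-8, 0], [0, -3]]
Verify stationarity: grad f(x*) = H x* + g = (0, 0).
Eigenvalues of H: -8, -3.
Both eigenvalues < 0, so H is negative definite -> x* is a strict local max.

max


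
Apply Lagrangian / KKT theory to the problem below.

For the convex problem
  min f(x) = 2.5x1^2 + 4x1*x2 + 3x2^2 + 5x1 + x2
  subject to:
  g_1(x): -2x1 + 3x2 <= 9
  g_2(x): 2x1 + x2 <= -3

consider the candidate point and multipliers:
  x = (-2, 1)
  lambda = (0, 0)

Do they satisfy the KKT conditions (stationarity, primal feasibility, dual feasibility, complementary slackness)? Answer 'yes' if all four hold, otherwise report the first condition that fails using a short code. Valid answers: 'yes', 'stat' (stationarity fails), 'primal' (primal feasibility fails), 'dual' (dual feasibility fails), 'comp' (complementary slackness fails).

Gradient of f: grad f(x) = Q x + c = (-1, -1)
Constraint values g_i(x) = a_i^T x - b_i:
  g_1((-2, 1)) = -2
  g_2((-2, 1)) = 0
Stationarity residual: grad f(x) + sum_i lambda_i a_i = (-1, -1)
  -> stationarity FAILS
Primal feasibility (all g_i <= 0): OK
Dual feasibility (all lambda_i >= 0): OK
Complementary slackness (lambda_i * g_i(x) = 0 for all i): OK

Verdict: the first failing condition is stationarity -> stat.

stat


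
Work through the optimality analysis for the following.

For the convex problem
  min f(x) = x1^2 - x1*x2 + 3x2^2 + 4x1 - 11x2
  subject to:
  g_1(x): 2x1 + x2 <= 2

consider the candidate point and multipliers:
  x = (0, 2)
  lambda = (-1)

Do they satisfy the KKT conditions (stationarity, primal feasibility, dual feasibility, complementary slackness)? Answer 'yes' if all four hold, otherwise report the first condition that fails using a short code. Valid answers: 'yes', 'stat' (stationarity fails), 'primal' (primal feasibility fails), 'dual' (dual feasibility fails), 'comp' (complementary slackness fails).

Gradient of f: grad f(x) = Q x + c = (2, 1)
Constraint values g_i(x) = a_i^T x - b_i:
  g_1((0, 2)) = 0
Stationarity residual: grad f(x) + sum_i lambda_i a_i = (0, 0)
  -> stationarity OK
Primal feasibility (all g_i <= 0): OK
Dual feasibility (all lambda_i >= 0): FAILS
Complementary slackness (lambda_i * g_i(x) = 0 for all i): OK

Verdict: the first failing condition is dual_feasibility -> dual.

dual


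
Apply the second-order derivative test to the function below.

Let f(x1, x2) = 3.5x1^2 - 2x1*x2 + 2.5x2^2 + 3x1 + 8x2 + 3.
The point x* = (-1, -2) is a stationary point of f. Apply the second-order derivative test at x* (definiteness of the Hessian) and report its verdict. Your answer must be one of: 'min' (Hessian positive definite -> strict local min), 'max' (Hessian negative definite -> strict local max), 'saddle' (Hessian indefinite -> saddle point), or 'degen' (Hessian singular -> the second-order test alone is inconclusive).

Compute the Hessian H = grad^2 f:
  H = [[7, -2], [-2, 5]]
Verify stationarity: grad f(x*) = H x* + g = (0, 0).
Eigenvalues of H: 3.7639, 8.2361.
Both eigenvalues > 0, so H is positive definite -> x* is a strict local min.

min


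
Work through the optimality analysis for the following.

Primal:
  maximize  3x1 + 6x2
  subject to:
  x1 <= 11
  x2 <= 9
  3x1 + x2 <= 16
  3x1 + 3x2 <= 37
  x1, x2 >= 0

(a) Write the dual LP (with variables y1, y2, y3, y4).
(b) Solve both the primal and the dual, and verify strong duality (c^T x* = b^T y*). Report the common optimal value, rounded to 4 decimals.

The standard primal-dual pair for 'max c^T x s.t. A x <= b, x >= 0' is:
  Dual:  min b^T y  s.t.  A^T y >= c,  y >= 0.

So the dual LP is:
  minimize  11y1 + 9y2 + 16y3 + 37y4
  subject to:
    y1 + 3y3 + 3y4 >= 3
    y2 + y3 + 3y4 >= 6
    y1, y2, y3, y4 >= 0

Solving the primal: x* = (2.3333, 9).
  primal value c^T x* = 61.
Solving the dual: y* = (0, 5, 1, 0).
  dual value b^T y* = 61.
Strong duality: c^T x* = b^T y*. Confirmed.

61


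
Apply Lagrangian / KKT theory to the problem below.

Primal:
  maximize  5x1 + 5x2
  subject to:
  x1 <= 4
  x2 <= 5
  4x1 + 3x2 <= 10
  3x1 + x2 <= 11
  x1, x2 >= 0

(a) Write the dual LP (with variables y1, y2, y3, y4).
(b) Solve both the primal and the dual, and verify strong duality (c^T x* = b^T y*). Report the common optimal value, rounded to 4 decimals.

The standard primal-dual pair for 'max c^T x s.t. A x <= b, x >= 0' is:
  Dual:  min b^T y  s.t.  A^T y >= c,  y >= 0.

So the dual LP is:
  minimize  4y1 + 5y2 + 10y3 + 11y4
  subject to:
    y1 + 4y3 + 3y4 >= 5
    y2 + 3y3 + y4 >= 5
    y1, y2, y3, y4 >= 0

Solving the primal: x* = (0, 3.3333).
  primal value c^T x* = 16.6667.
Solving the dual: y* = (0, 0, 1.6667, 0).
  dual value b^T y* = 16.6667.
Strong duality: c^T x* = b^T y*. Confirmed.

16.6667


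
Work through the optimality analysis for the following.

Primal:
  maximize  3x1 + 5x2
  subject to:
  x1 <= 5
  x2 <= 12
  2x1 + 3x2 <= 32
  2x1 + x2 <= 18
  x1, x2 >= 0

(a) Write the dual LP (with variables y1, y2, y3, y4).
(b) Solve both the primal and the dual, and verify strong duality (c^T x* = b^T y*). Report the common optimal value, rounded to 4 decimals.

The standard primal-dual pair for 'max c^T x s.t. A x <= b, x >= 0' is:
  Dual:  min b^T y  s.t.  A^T y >= c,  y >= 0.

So the dual LP is:
  minimize  5y1 + 12y2 + 32y3 + 18y4
  subject to:
    y1 + 2y3 + 2y4 >= 3
    y2 + 3y3 + y4 >= 5
    y1, y2, y3, y4 >= 0

Solving the primal: x* = (0, 10.6667).
  primal value c^T x* = 53.3333.
Solving the dual: y* = (0, 0, 1.6667, 0).
  dual value b^T y* = 53.3333.
Strong duality: c^T x* = b^T y*. Confirmed.

53.3333


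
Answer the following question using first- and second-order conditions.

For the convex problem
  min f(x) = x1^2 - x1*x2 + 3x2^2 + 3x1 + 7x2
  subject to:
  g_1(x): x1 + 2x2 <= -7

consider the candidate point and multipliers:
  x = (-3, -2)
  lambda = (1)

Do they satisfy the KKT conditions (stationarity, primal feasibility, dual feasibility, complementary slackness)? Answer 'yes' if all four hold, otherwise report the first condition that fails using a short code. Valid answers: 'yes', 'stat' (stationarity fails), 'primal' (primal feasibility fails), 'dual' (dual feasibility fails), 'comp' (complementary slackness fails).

Gradient of f: grad f(x) = Q x + c = (-1, -2)
Constraint values g_i(x) = a_i^T x - b_i:
  g_1((-3, -2)) = 0
Stationarity residual: grad f(x) + sum_i lambda_i a_i = (0, 0)
  -> stationarity OK
Primal feasibility (all g_i <= 0): OK
Dual feasibility (all lambda_i >= 0): OK
Complementary slackness (lambda_i * g_i(x) = 0 for all i): OK

Verdict: yes, KKT holds.

yes


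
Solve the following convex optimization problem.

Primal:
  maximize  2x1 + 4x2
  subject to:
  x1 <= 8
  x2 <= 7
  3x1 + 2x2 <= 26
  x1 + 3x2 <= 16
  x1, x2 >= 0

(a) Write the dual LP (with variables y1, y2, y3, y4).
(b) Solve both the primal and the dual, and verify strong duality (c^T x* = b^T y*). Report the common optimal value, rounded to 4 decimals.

The standard primal-dual pair for 'max c^T x s.t. A x <= b, x >= 0' is:
  Dual:  min b^T y  s.t.  A^T y >= c,  y >= 0.

So the dual LP is:
  minimize  8y1 + 7y2 + 26y3 + 16y4
  subject to:
    y1 + 3y3 + y4 >= 2
    y2 + 2y3 + 3y4 >= 4
    y1, y2, y3, y4 >= 0

Solving the primal: x* = (6.5714, 3.1429).
  primal value c^T x* = 25.7143.
Solving the dual: y* = (0, 0, 0.2857, 1.1429).
  dual value b^T y* = 25.7143.
Strong duality: c^T x* = b^T y*. Confirmed.

25.7143


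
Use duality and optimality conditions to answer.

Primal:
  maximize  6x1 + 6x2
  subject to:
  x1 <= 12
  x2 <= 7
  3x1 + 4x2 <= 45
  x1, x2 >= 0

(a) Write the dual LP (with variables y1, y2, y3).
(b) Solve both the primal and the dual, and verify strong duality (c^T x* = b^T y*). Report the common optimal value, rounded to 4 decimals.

The standard primal-dual pair for 'max c^T x s.t. A x <= b, x >= 0' is:
  Dual:  min b^T y  s.t.  A^T y >= c,  y >= 0.

So the dual LP is:
  minimize  12y1 + 7y2 + 45y3
  subject to:
    y1 + 3y3 >= 6
    y2 + 4y3 >= 6
    y1, y2, y3 >= 0

Solving the primal: x* = (12, 2.25).
  primal value c^T x* = 85.5.
Solving the dual: y* = (1.5, 0, 1.5).
  dual value b^T y* = 85.5.
Strong duality: c^T x* = b^T y*. Confirmed.

85.5


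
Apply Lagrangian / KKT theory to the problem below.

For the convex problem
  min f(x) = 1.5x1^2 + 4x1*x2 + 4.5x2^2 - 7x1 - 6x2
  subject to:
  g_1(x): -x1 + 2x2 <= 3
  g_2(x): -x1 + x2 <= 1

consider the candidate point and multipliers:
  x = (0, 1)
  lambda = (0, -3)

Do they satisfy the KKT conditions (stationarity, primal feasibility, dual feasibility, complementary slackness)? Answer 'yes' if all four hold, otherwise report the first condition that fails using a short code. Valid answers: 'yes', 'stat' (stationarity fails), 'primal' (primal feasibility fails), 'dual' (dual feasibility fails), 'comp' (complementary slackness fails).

Gradient of f: grad f(x) = Q x + c = (-3, 3)
Constraint values g_i(x) = a_i^T x - b_i:
  g_1((0, 1)) = -1
  g_2((0, 1)) = 0
Stationarity residual: grad f(x) + sum_i lambda_i a_i = (0, 0)
  -> stationarity OK
Primal feasibility (all g_i <= 0): OK
Dual feasibility (all lambda_i >= 0): FAILS
Complementary slackness (lambda_i * g_i(x) = 0 for all i): OK

Verdict: the first failing condition is dual_feasibility -> dual.

dual


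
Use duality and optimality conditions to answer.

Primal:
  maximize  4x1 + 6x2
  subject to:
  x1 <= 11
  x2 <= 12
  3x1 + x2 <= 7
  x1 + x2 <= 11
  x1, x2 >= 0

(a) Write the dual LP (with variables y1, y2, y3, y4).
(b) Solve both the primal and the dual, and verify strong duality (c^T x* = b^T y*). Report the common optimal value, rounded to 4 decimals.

The standard primal-dual pair for 'max c^T x s.t. A x <= b, x >= 0' is:
  Dual:  min b^T y  s.t.  A^T y >= c,  y >= 0.

So the dual LP is:
  minimize  11y1 + 12y2 + 7y3 + 11y4
  subject to:
    y1 + 3y3 + y4 >= 4
    y2 + y3 + y4 >= 6
    y1, y2, y3, y4 >= 0

Solving the primal: x* = (0, 7).
  primal value c^T x* = 42.
Solving the dual: y* = (0, 0, 6, 0).
  dual value b^T y* = 42.
Strong duality: c^T x* = b^T y*. Confirmed.

42


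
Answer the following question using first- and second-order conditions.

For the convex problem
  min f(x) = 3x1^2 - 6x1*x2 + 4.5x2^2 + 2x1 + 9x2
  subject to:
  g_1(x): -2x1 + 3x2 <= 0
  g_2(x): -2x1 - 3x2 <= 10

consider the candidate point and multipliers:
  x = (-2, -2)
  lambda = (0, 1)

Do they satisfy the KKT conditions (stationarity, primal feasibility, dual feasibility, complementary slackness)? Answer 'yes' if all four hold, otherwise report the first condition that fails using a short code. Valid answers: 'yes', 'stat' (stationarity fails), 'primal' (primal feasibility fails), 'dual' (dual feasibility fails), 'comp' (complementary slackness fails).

Gradient of f: grad f(x) = Q x + c = (2, 3)
Constraint values g_i(x) = a_i^T x - b_i:
  g_1((-2, -2)) = -2
  g_2((-2, -2)) = 0
Stationarity residual: grad f(x) + sum_i lambda_i a_i = (0, 0)
  -> stationarity OK
Primal feasibility (all g_i <= 0): OK
Dual feasibility (all lambda_i >= 0): OK
Complementary slackness (lambda_i * g_i(x) = 0 for all i): OK

Verdict: yes, KKT holds.

yes


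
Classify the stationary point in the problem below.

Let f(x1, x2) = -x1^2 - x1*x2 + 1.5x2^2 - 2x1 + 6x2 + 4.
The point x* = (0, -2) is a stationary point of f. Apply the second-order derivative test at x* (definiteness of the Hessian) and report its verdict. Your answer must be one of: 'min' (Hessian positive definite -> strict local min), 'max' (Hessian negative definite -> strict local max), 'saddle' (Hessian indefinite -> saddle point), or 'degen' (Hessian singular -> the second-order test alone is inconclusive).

Compute the Hessian H = grad^2 f:
  H = [[-2, -1], [-1, 3]]
Verify stationarity: grad f(x*) = H x* + g = (0, 0).
Eigenvalues of H: -2.1926, 3.1926.
Eigenvalues have mixed signs, so H is indefinite -> x* is a saddle point.

saddle


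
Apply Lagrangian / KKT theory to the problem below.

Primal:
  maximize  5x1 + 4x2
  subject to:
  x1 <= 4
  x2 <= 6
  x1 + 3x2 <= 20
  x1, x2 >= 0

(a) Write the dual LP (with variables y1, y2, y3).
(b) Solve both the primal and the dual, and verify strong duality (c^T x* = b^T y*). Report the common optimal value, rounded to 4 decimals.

The standard primal-dual pair for 'max c^T x s.t. A x <= b, x >= 0' is:
  Dual:  min b^T y  s.t.  A^T y >= c,  y >= 0.

So the dual LP is:
  minimize  4y1 + 6y2 + 20y3
  subject to:
    y1 + y3 >= 5
    y2 + 3y3 >= 4
    y1, y2, y3 >= 0

Solving the primal: x* = (4, 5.3333).
  primal value c^T x* = 41.3333.
Solving the dual: y* = (3.6667, 0, 1.3333).
  dual value b^T y* = 41.3333.
Strong duality: c^T x* = b^T y*. Confirmed.

41.3333


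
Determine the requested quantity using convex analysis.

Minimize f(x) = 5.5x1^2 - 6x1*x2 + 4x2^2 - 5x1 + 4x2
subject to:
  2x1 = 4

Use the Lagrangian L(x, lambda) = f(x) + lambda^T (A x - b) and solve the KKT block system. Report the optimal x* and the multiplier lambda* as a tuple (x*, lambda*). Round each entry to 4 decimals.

Form the Lagrangian:
  L(x, lambda) = (1/2) x^T Q x + c^T x + lambda^T (A x - b)
Stationarity (grad_x L = 0): Q x + c + A^T lambda = 0.
Primal feasibility: A x = b.

This gives the KKT block system:
  [ Q   A^T ] [ x     ]   [-c ]
  [ A    0  ] [ lambda ] = [ b ]

Solving the linear system:
  x*      = (2, 1)
  lambda* = (-5.5)
  f(x*)   = 8

x* = (2, 1), lambda* = (-5.5)


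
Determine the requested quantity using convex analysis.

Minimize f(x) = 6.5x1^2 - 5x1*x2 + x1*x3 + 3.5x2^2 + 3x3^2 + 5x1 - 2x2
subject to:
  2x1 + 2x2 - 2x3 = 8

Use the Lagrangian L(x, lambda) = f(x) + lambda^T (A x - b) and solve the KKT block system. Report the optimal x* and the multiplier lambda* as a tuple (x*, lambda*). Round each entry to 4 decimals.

Form the Lagrangian:
  L(x, lambda) = (1/2) x^T Q x + c^T x + lambda^T (A x - b)
Stationarity (grad_x L = 0): Q x + c + A^T lambda = 0.
Primal feasibility: A x = b.

This gives the KKT block system:
  [ Q   A^T ] [ x     ]   [-c ]
  [ A    0  ] [ lambda ] = [ b ]

Solving the linear system:
  x*      = (0.9182, 1.8587, -1.223)
  lambda* = (-3.21)
  f(x*)   = 13.277

x* = (0.9182, 1.8587, -1.223), lambda* = (-3.21)


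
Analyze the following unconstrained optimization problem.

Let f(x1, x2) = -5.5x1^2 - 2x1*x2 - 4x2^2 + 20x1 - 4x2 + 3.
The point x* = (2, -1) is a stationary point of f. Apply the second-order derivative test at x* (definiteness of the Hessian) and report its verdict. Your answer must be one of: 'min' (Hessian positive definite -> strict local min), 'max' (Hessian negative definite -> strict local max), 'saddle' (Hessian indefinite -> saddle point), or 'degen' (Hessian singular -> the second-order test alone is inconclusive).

Compute the Hessian H = grad^2 f:
  H = [[-11, -2], [-2, -8]]
Verify stationarity: grad f(x*) = H x* + g = (0, 0).
Eigenvalues of H: -12, -7.
Both eigenvalues < 0, so H is negative definite -> x* is a strict local max.

max


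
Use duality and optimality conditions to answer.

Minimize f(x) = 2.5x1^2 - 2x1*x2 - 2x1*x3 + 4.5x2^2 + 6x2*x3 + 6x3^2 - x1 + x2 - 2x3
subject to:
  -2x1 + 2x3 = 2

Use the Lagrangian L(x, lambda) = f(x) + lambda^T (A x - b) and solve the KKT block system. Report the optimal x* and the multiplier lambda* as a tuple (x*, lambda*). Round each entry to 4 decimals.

Form the Lagrangian:
  L(x, lambda) = (1/2) x^T Q x + c^T x + lambda^T (A x - b)
Stationarity (grad_x L = 0): Q x + c + A^T lambda = 0.
Primal feasibility: A x = b.

This gives the KKT block system:
  [ Q   A^T ] [ x     ]   [-c ]
  [ A    0  ] [ lambda ] = [ b ]

Solving the linear system:
  x*      = (-0.3465, -0.6238, 0.6535)
  lambda* = (-1.396)
  f(x*)   = 0.604

x* = (-0.3465, -0.6238, 0.6535), lambda* = (-1.396)


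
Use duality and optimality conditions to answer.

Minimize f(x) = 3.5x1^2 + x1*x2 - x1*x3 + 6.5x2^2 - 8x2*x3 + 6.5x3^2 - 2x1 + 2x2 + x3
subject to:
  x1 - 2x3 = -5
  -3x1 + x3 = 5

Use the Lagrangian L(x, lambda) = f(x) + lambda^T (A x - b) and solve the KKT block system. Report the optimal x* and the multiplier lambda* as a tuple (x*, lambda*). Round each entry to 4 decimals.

Form the Lagrangian:
  L(x, lambda) = (1/2) x^T Q x + c^T x + lambda^T (A x - b)
Stationarity (grad_x L = 0): Q x + c + A^T lambda = 0.
Primal feasibility: A x = b.

This gives the KKT block system:
  [ Q   A^T ] [ x     ]   [-c ]
  [ A    0  ] [ lambda ] = [ b ]

Solving the linear system:
  x*      = (-1, 1.1538, 2)
  lambda* = (9.2923, -0.1846)
  f(x*)   = 26.8462

x* = (-1, 1.1538, 2), lambda* = (9.2923, -0.1846)


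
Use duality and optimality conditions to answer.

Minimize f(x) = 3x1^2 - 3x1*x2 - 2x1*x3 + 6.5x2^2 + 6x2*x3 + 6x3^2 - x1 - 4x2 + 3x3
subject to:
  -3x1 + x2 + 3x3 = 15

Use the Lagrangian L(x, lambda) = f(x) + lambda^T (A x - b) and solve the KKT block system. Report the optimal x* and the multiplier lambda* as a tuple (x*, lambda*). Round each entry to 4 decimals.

Form the Lagrangian:
  L(x, lambda) = (1/2) x^T Q x + c^T x + lambda^T (A x - b)
Stationarity (grad_x L = 0): Q x + c + A^T lambda = 0.
Primal feasibility: A x = b.

This gives the KKT block system:
  [ Q   A^T ] [ x     ]   [-c ]
  [ A    0  ] [ lambda ] = [ b ]

Solving the linear system:
  x*      = (-3.7287, -0.6042, 1.4727)
  lambda* = (-8.1683)
  f(x*)   = 66.5442

x* = (-3.7287, -0.6042, 1.4727), lambda* = (-8.1683)


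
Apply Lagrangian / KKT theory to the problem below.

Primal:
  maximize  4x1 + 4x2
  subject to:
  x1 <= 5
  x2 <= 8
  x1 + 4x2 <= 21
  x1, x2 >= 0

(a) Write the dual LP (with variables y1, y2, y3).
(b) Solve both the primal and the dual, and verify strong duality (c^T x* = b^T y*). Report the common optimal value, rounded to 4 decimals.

The standard primal-dual pair for 'max c^T x s.t. A x <= b, x >= 0' is:
  Dual:  min b^T y  s.t.  A^T y >= c,  y >= 0.

So the dual LP is:
  minimize  5y1 + 8y2 + 21y3
  subject to:
    y1 + y3 >= 4
    y2 + 4y3 >= 4
    y1, y2, y3 >= 0

Solving the primal: x* = (5, 4).
  primal value c^T x* = 36.
Solving the dual: y* = (3, 0, 1).
  dual value b^T y* = 36.
Strong duality: c^T x* = b^T y*. Confirmed.

36


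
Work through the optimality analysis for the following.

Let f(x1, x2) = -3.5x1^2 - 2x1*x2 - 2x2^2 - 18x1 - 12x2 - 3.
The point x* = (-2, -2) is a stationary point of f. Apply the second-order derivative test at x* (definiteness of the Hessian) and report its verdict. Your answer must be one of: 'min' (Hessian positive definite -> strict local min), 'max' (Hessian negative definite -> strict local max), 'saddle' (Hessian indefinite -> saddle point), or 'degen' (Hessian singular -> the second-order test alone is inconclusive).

Compute the Hessian H = grad^2 f:
  H = [[-7, -2], [-2, -4]]
Verify stationarity: grad f(x*) = H x* + g = (0, 0).
Eigenvalues of H: -8, -3.
Both eigenvalues < 0, so H is negative definite -> x* is a strict local max.

max


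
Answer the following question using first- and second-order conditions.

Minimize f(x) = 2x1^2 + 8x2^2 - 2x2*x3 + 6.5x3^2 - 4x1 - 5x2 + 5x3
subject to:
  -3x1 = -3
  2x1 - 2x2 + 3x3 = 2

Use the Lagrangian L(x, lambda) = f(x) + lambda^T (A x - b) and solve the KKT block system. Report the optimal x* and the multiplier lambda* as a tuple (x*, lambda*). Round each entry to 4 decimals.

Form the Lagrangian:
  L(x, lambda) = (1/2) x^T Q x + c^T x + lambda^T (A x - b)
Stationarity (grad_x L = 0): Q x + c + A^T lambda = 0.
Primal feasibility: A x = b.

This gives the KKT block system:
  [ Q   A^T ] [ x     ]   [-c ]
  [ A    0  ] [ lambda ] = [ b ]

Solving the linear system:
  x*      = (1, 0.0872, 0.0581)
  lambda* = (-1.2403, -1.8605)
  f(x*)   = -2.0727

x* = (1, 0.0872, 0.0581), lambda* = (-1.2403, -1.8605)


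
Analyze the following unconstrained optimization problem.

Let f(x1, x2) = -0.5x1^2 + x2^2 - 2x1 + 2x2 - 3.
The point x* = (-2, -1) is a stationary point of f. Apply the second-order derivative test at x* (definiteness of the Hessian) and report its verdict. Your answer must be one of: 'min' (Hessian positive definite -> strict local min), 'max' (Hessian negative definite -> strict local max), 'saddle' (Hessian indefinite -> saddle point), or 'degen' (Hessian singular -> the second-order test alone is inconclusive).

Compute the Hessian H = grad^2 f:
  H = [[-1, 0], [0, 2]]
Verify stationarity: grad f(x*) = H x* + g = (0, 0).
Eigenvalues of H: -1, 2.
Eigenvalues have mixed signs, so H is indefinite -> x* is a saddle point.

saddle


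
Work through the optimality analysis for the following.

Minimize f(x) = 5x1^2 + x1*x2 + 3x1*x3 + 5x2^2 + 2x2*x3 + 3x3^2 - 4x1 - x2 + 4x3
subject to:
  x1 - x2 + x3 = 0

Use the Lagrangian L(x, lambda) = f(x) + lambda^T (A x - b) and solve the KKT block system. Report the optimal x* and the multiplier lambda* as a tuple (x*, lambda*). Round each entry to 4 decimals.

Form the Lagrangian:
  L(x, lambda) = (1/2) x^T Q x + c^T x + lambda^T (A x - b)
Stationarity (grad_x L = 0): Q x + c + A^T lambda = 0.
Primal feasibility: A x = b.

This gives the KKT block system:
  [ Q   A^T ] [ x     ]   [-c ]
  [ A    0  ] [ lambda ] = [ b ]

Solving the linear system:
  x*      = (0.8043, 0.0109, -0.7935)
  lambda* = (-1.6739)
  f(x*)   = -3.2011

x* = (0.8043, 0.0109, -0.7935), lambda* = (-1.6739)


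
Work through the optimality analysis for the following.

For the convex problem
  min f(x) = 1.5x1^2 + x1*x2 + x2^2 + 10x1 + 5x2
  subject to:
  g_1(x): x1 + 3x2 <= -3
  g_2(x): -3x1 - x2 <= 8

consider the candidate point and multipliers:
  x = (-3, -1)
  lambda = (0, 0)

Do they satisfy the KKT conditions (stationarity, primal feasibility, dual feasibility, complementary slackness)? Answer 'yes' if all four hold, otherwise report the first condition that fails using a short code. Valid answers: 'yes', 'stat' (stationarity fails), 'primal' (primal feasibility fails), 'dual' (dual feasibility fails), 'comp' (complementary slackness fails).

Gradient of f: grad f(x) = Q x + c = (0, 0)
Constraint values g_i(x) = a_i^T x - b_i:
  g_1((-3, -1)) = -3
  g_2((-3, -1)) = 2
Stationarity residual: grad f(x) + sum_i lambda_i a_i = (0, 0)
  -> stationarity OK
Primal feasibility (all g_i <= 0): FAILS
Dual feasibility (all lambda_i >= 0): OK
Complementary slackness (lambda_i * g_i(x) = 0 for all i): OK

Verdict: the first failing condition is primal_feasibility -> primal.

primal


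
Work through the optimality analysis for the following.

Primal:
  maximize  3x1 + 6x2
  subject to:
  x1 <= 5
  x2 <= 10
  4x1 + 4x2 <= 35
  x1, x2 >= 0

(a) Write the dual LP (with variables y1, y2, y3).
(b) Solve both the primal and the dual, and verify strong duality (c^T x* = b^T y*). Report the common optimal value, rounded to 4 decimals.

The standard primal-dual pair for 'max c^T x s.t. A x <= b, x >= 0' is:
  Dual:  min b^T y  s.t.  A^T y >= c,  y >= 0.

So the dual LP is:
  minimize  5y1 + 10y2 + 35y3
  subject to:
    y1 + 4y3 >= 3
    y2 + 4y3 >= 6
    y1, y2, y3 >= 0

Solving the primal: x* = (0, 8.75).
  primal value c^T x* = 52.5.
Solving the dual: y* = (0, 0, 1.5).
  dual value b^T y* = 52.5.
Strong duality: c^T x* = b^T y*. Confirmed.

52.5


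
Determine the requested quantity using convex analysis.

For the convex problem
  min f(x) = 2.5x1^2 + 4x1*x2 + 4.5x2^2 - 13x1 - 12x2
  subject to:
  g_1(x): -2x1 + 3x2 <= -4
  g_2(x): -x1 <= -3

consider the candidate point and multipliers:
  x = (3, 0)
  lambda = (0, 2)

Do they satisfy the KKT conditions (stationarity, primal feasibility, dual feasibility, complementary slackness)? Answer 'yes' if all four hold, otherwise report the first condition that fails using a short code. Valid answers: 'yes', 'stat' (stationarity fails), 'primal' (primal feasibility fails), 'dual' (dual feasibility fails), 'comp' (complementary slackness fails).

Gradient of f: grad f(x) = Q x + c = (2, 0)
Constraint values g_i(x) = a_i^T x - b_i:
  g_1((3, 0)) = -2
  g_2((3, 0)) = 0
Stationarity residual: grad f(x) + sum_i lambda_i a_i = (0, 0)
  -> stationarity OK
Primal feasibility (all g_i <= 0): OK
Dual feasibility (all lambda_i >= 0): OK
Complementary slackness (lambda_i * g_i(x) = 0 for all i): OK

Verdict: yes, KKT holds.

yes


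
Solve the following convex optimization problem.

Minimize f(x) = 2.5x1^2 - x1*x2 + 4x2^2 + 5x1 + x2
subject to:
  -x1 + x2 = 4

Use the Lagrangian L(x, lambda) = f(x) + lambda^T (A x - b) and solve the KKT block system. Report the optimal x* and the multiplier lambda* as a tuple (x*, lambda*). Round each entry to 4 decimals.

Form the Lagrangian:
  L(x, lambda) = (1/2) x^T Q x + c^T x + lambda^T (A x - b)
Stationarity (grad_x L = 0): Q x + c + A^T lambda = 0.
Primal feasibility: A x = b.

This gives the KKT block system:
  [ Q   A^T ] [ x     ]   [-c ]
  [ A    0  ] [ lambda ] = [ b ]

Solving the linear system:
  x*      = (-3.0909, 0.9091)
  lambda* = (-11.3636)
  f(x*)   = 15.4545

x* = (-3.0909, 0.9091), lambda* = (-11.3636)


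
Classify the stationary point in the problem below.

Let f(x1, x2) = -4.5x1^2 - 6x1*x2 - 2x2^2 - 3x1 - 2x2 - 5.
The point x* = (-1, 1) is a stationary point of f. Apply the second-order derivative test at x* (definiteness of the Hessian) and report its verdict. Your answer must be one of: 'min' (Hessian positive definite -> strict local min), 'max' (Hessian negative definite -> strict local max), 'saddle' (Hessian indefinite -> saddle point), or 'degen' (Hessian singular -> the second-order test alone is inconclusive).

Compute the Hessian H = grad^2 f:
  H = [[-9, -6], [-6, -4]]
Verify stationarity: grad f(x*) = H x* + g = (0, 0).
Eigenvalues of H: -13, 0.
H has a zero eigenvalue (singular; negative semidefinite but not definite), so H is neither positive definite, negative definite, nor indefinite. The second-order test alone is inconclusive -> degen.
(Indeed, f is constant along the null direction of H through x*, so x* is not a strict local extremum.)

degen


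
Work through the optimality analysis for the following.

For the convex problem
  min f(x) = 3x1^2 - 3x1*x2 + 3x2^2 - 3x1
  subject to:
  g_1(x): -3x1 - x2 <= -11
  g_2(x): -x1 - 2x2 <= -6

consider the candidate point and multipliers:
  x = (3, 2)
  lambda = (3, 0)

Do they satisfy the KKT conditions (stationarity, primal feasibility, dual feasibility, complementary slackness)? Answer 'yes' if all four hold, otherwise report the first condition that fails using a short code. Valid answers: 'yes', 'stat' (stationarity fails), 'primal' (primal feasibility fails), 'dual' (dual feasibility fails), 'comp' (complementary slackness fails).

Gradient of f: grad f(x) = Q x + c = (9, 3)
Constraint values g_i(x) = a_i^T x - b_i:
  g_1((3, 2)) = 0
  g_2((3, 2)) = -1
Stationarity residual: grad f(x) + sum_i lambda_i a_i = (0, 0)
  -> stationarity OK
Primal feasibility (all g_i <= 0): OK
Dual feasibility (all lambda_i >= 0): OK
Complementary slackness (lambda_i * g_i(x) = 0 for all i): OK

Verdict: yes, KKT holds.

yes


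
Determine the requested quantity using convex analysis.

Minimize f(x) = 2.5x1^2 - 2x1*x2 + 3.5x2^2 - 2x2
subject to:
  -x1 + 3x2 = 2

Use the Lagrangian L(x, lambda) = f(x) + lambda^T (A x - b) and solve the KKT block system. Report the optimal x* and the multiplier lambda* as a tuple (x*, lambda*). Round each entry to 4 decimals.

Form the Lagrangian:
  L(x, lambda) = (1/2) x^T Q x + c^T x + lambda^T (A x - b)
Stationarity (grad_x L = 0): Q x + c + A^T lambda = 0.
Primal feasibility: A x = b.

This gives the KKT block system:
  [ Q   A^T ] [ x     ]   [-c ]
  [ A    0  ] [ lambda ] = [ b ]

Solving the linear system:
  x*      = (0.1, 0.7)
  lambda* = (-0.9)
  f(x*)   = 0.2

x* = (0.1, 0.7), lambda* = (-0.9)


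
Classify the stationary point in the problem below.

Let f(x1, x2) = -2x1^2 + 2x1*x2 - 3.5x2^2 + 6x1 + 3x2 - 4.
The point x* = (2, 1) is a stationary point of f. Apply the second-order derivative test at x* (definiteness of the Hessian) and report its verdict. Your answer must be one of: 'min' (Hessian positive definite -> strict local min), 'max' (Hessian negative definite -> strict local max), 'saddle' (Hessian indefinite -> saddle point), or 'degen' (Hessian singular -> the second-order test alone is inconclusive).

Compute the Hessian H = grad^2 f:
  H = [[-4, 2], [2, -7]]
Verify stationarity: grad f(x*) = H x* + g = (0, 0).
Eigenvalues of H: -8, -3.
Both eigenvalues < 0, so H is negative definite -> x* is a strict local max.

max


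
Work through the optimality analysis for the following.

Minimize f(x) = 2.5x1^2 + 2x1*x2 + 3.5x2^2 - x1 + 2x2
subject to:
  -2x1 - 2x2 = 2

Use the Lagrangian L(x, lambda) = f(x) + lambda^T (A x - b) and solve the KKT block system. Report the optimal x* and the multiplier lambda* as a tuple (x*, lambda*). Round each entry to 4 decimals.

Form the Lagrangian:
  L(x, lambda) = (1/2) x^T Q x + c^T x + lambda^T (A x - b)
Stationarity (grad_x L = 0): Q x + c + A^T lambda = 0.
Primal feasibility: A x = b.

This gives the KKT block system:
  [ Q   A^T ] [ x     ]   [-c ]
  [ A    0  ] [ lambda ] = [ b ]

Solving the linear system:
  x*      = (-0.25, -0.75)
  lambda* = (-1.875)
  f(x*)   = 1.25

x* = (-0.25, -0.75), lambda* = (-1.875)
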